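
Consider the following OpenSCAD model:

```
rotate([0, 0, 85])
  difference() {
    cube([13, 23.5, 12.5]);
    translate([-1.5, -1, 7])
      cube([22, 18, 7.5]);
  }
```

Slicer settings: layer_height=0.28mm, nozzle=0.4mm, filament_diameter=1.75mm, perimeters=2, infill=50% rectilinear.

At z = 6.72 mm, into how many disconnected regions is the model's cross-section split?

At z = 6.72 mm: the 13×23.5 cube contributes its full rectangle; the cube at (-1.5, -1) does not reach this height (z outside [7, 14.5]); Taking the first minus the rest: none of the subtracted shapes is present at this height, so the 13×23.5 cube is unchanged — 1 connected region; (whole slice rotated 85° about Z — lengths, areas and connectivity unchanged). The result has 1 disconnected region.

1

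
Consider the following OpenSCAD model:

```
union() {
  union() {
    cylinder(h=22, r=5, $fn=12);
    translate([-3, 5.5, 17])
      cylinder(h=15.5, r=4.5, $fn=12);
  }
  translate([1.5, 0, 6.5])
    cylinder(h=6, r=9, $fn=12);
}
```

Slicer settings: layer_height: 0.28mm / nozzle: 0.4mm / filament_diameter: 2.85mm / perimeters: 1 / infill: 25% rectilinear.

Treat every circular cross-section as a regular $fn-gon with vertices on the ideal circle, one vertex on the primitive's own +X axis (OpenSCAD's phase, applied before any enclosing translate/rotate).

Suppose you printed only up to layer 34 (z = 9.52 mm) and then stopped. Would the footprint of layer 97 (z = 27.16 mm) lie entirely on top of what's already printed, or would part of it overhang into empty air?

part overhangs

Compare the two slices. At z = 9.52: the r=5 cylinder gives a regular 12-gon of circumradius 5 (constant along its height) (area = (12/2)·5.000²·sin(360°/12) = 75.00 mm²); the cylinder at (-3, 5.5) does not reach this height (z outside [17, 32.5]); Combining (union): only the r=5 cylinder is present, so the union is just that shape — area = 75.00 mm²; the r=9 cylinder at (1.5, 0) gives a regular 12-gon of circumradius 9 (constant along its height) (area = (12/2)·9.000²·sin(360°/12) = 243.00 mm²); Combining (union): that combined region lies entirely inside the r=9 cylinder at (1.5, 0), so the union is just the r=9 cylinder at (1.5, 0) — area = 243.00 mm². At z = 27.16: the cylinder does not reach this height (z outside [0, 22]); the cylinder at (-3, 5.5): section is a regular 12-gon, circumradius r=4.5 (area = (12/2)·4.500²·sin(360°/12) = 60.75 mm²); Combining (union): only the r=4.5 cylinder at (-3, 5.5) is present, so the union is just that shape — area = 60.75 mm²; the cylinder at (1.5, 0) is absent (z outside [6.5, 12.5]); Taking the union: only the result so far is present, so the union is just that shape — area = 60.75 mm². Checking containment: at z = 27.16 the cross-section extends beyond the z = 9.52 cross-section by about 18.91 mm².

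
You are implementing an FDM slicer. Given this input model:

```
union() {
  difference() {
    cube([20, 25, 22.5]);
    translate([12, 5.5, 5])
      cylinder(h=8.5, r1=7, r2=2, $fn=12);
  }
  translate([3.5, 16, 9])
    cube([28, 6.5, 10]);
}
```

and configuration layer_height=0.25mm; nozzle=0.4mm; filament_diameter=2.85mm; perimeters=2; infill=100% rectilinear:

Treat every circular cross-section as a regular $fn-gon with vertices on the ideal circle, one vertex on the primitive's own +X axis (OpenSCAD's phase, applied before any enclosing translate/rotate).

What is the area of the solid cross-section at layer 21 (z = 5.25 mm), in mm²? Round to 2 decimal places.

365.43 mm²

At z = 5.25 mm: the cube (footprint 20×25) is included at this height (area 500.00 mm²); the cone at (12, 5.5) (r1=7→r2=2) has section circumradius 6.853 here — a regular 12-gon (area = (12/2)·6.853²·sin(360°/12) = 140.89 mm²); Subtracting the remaining from the first: starting from the 20×25 cube (500.00 mm²), the cone at (12, 5.5) partially overlaps it — only the 134.57 mm² overlap (of its 140.89 mm²) is removed, clipping the outline — area = 365.43 mm²; the cube at (3.5, 16) is not intersected at this z (z outside [9, 19]); Taking the union: only that combined region is present, so the union is just that shape — area = 365.43 mm². Overall, the cross-section is a single solid region. Net area = 365.43 mm².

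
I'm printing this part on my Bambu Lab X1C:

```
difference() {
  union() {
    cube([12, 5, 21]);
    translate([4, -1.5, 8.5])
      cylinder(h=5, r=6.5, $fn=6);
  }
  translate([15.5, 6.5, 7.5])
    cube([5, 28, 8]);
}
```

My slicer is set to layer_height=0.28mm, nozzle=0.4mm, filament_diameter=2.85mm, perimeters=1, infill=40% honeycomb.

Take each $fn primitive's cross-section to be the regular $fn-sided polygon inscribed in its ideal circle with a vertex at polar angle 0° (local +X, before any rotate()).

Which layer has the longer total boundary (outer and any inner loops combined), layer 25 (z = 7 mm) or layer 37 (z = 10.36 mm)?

Layer 25 (z = 7): the 12×5 cube contributes its full rectangle (perimeter 34.00 mm); the cylinder at (4, -1.5) does not reach this height (z outside [8.5, 13.5]); Taking the union: only the 12×5 cube is present, so the union is just that shape — boundary = 34.00 mm; the cube at (15.5, 6.5) is absent (z outside [7.5, 15.5]); Subtracting the remaining from the first: none of the subtracted shapes is present at this height, so the result so far is unchanged — boundary = 34.00 mm. So its perimeter = 34.00 mm. Layer 37 (z = 10.36): the cube (footprint 12×5) is included at this height (perimeter 34.00 mm); the r=6.5 cylinder at (4, -1.5) contributes a regular 6-gon of circumradius 6.5 (perimeter = 2·6·6.500·sin(180°/6) = 39.00 mm); Taking the union: the regions partially overlap (shared area 34.37 mm²), so the edge portions inside another operand are dropped and the merged outline is re-measured after clipping — boundary = 47.77 mm; the cube at (15.5, 6.5) (footprint 5×28) is included at this height (perimeter 66.00 mm); After the difference (first − rest): starting from that combined region, the 5×28 cube at (15.5, 6.5) misses the remaining region (no effect) — boundary = 47.77 mm. So its perimeter = 47.77 mm. Layer 37 is larger (47.77 vs 34.00 mm).

layer 37 (z = 10.36 mm)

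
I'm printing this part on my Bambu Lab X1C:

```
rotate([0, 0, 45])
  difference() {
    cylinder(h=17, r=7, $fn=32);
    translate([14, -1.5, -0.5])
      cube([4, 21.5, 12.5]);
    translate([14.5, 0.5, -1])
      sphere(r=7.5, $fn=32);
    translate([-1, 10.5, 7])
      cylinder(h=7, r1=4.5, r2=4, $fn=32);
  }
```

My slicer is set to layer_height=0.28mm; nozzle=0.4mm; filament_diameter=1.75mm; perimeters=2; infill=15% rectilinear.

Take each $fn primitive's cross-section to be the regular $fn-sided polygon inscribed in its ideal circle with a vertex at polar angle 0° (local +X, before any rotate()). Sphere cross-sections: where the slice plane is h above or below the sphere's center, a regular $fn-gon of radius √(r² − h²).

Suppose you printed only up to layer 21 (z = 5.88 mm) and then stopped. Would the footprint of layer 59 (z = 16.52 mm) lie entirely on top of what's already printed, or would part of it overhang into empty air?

entirely on top

Compare the two slices. At z = 5.88: the cylinder: section is a regular 32-gon, circumradius r=7 (area = (32/2)·7.000²·sin(360°/32) = 152.95 mm²); the cube at (14, -1.5) (footprint 4×21.5) is included at this height (area 86.00 mm²); the r=7.5 sphere at (14.5, 0.5) slices to a regular 32-gon of circumradius 2.986 (√(r²−h²) with h=6.88 from center) (area = (32/2)·2.986²·sin(360°/32) = 27.83 mm²); the cone at (-1, 10.5) is not intersected at this z (z outside [7, 14]); After the difference (first − rest): starting from the r=7 cylinder (152.95 mm²), the 4×21.5 cube at (14, -1.5) misses the remaining region (no effect); the r=7.5 sphere at (14.5, 0.5) misses the remaining region (no effect) — area = 152.95 mm²; (rotated 45° about Z; rotation is an isometry so areas/perimeters/island counts are preserved). At z = 16.52: the cylinder: section is a regular 32-gon, circumradius r=7 (area = (32/2)·7.000²·sin(360°/32) = 152.95 mm²); the cube at (14, -1.5) does not reach this height (z outside [-0.5, 12]); the sphere at (14.5, 0.5) does not reach this height (|z−center|=17.520 > r=7.5); the cone at (-1, 10.5) is not intersected at this z (z outside [7, 14]); Subtracting the remaining from the first: none of the subtracted shapes is present at this height, so the r=7 cylinder is unchanged — area = 152.95 mm²; (rotated 45° about Z; rotation is an isometry so areas/perimeters/island counts are preserved). Checking containment: the cross-section at z = 16.52 is a subset of the cross-section at z = 5.88.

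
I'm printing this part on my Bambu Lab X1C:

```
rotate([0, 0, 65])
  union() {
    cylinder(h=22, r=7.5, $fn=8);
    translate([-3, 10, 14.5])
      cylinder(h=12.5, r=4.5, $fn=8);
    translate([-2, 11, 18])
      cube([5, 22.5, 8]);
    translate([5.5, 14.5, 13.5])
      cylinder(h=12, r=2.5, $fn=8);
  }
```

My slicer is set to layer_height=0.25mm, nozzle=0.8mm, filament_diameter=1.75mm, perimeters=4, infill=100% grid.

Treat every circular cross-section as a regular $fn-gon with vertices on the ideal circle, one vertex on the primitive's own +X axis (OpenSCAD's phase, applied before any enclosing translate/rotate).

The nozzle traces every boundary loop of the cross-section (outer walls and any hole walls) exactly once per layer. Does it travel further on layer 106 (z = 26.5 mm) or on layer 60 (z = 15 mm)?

layer 60 (z = 15 mm)

Layer 106 (z = 26.5): the cylinder does not reach this height (z outside [0, 22]); the r=4.5 cylinder at (-3, 10) contributes a regular 8-gon of circumradius 4.5 (perimeter = 2·8·4.500·sin(180°/8) = 27.55 mm); the cube at (-2, 11) is not intersected at this z (z outside [18, 26]); the cylinder at (5.5, 14.5) is not intersected at this z (z outside [13.5, 25.5]); Merging all regions: only the r=4.5 cylinder at (-3, 10) is present, so the union is just that shape — boundary = 27.55 mm; (whole slice rotated 65° about Z — lengths, areas and connectivity unchanged). So its perimeter = 27.55 mm. Layer 60 (z = 15): the cylinder: section is a regular 8-gon, circumradius r=7.5 (perimeter = 2·8·7.500·sin(180°/8) = 45.92 mm); the r=4.5 cylinder at (-3, 10) gives a regular 8-gon of circumradius 4.5 (constant along its height) (perimeter = 2·8·4.500·sin(180°/8) = 27.55 mm); the cube at (-2, 11) does not reach this height (z outside [18, 26]); the r=2.5 cylinder at (5.5, 14.5) gives a regular 8-gon of circumradius 2.5 (constant along its height) (perimeter = 2·8·2.500·sin(180°/8) = 15.31 mm); Merging all regions: the regions partially overlap (shared area 2.81 mm²), so the edge portions inside another operand are dropped and the merged outline is re-measured after clipping — boundary = 79.12 mm; (whole slice rotated 65° about Z — lengths, areas and connectivity unchanged). So its perimeter = 79.12 mm. Layer 60 is larger (79.12 vs 27.55 mm).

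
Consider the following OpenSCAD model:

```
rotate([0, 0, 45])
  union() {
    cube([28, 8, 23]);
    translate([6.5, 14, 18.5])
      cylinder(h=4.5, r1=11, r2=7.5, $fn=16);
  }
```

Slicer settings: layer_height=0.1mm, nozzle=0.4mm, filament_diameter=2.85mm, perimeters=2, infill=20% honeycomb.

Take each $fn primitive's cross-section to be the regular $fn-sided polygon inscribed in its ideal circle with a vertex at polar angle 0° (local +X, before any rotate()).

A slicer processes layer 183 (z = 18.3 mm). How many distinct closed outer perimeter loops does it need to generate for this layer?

1

At z = 18.3 mm: the cube (footprint 28×8) is included at this height; the cone at (6.5, 14) does not reach this height (z outside [18.5, 23]); Taking the union: only the 28×8 cube is present, so the union is just that shape — 1 connected region; (whole slice rotated 45° about Z — lengths, areas and connectivity unchanged). The result has 1 disconnected region.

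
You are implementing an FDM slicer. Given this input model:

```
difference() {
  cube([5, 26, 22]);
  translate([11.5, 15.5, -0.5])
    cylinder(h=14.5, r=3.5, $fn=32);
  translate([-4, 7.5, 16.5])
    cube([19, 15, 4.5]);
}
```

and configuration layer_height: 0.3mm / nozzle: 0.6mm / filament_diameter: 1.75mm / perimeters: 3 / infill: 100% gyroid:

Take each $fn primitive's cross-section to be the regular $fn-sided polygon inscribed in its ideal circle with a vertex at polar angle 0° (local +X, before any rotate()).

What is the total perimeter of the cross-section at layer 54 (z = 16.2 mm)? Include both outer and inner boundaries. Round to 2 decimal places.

At z = 16.2 mm: the 5×26 cube contributes its full rectangle (perimeter 62.00 mm); the cylinder at (11.5, 15.5) is absent (z outside [-0.5, 14]); the cube at (-4, 7.5) is not intersected at this z (z outside [16.5, 21]); After the difference (first − rest): none of the subtracted shapes is present at this height, so the 5×26 cube is unchanged — boundary = 62.00 mm. Overall, the cross-section is a single solid region. Total boundary length (outer) = 62.00 mm.

62.00 mm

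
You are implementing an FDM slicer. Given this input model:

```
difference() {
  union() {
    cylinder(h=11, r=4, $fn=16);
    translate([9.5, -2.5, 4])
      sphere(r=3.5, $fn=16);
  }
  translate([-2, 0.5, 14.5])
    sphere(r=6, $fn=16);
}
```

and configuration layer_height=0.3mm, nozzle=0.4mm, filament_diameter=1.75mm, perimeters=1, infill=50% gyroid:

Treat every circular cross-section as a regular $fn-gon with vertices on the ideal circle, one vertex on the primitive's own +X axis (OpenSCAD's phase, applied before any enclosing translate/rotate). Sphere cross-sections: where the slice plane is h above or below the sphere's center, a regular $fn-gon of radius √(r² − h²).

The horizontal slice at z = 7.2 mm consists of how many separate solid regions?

2

At z = 7.2 mm: the r=4 cylinder contributes a regular 16-gon of circumradius 4; the r=3.5 sphere at (9.5, -2.5) contributes a regular 16-gon of circumradius √(3.5²−3.2²) = 1.418; Combining (union): the 2 present regions are separate (no shared area or edge), so areas and boundary lengths simply add and each stays a separate island — 2 connected regions; the sphere at (-2, 0.5) does not reach this height (|z−center|=7.300 > r=6); Taking the first minus the rest: none of the subtracted shapes is present at this height, so that combined region is unchanged — 2 connected regions. The result has 2 disconnected regions.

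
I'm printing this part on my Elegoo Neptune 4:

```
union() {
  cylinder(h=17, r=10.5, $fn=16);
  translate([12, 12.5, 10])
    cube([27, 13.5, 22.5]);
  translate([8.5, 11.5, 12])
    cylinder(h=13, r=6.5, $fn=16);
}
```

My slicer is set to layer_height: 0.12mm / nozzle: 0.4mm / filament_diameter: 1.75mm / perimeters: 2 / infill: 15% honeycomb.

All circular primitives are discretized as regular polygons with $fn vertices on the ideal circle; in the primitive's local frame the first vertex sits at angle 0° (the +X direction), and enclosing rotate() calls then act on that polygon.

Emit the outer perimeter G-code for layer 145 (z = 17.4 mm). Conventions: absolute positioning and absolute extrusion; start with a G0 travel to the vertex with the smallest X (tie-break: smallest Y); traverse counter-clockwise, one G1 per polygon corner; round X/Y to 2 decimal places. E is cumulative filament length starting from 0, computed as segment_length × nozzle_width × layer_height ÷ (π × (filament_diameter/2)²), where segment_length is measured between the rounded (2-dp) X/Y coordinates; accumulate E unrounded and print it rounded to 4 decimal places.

G0 X2.00 Y11.50 Z17.40
G1 X2.49 Y9.01 E0.0506
G1 X3.90 Y6.90 E0.1013
G1 X6.01 Y5.49 E0.1519
G1 X8.50 Y5.00 E0.2026
G1 X10.99 Y5.49 E0.2532
G1 X13.10 Y6.90 E0.3039
G1 X14.51 Y9.01 E0.3545
G1 X15.00 Y11.50 E0.4051
G1 X14.80 Y12.50 E0.4255
G1 X39.00 Y12.50 E0.9084
G1 X39.00 Y26.00 E1.1778
G1 X12.00 Y26.00 E1.7167
G1 X12.00 Y16.83 E1.8997
G1 X10.99 Y17.51 E1.9240
G1 X8.50 Y18.00 E1.9746
G1 X6.01 Y17.51 E2.0252
G1 X3.90 Y16.10 E2.0759
G1 X2.49 Y13.99 E2.1265
G1 X2.00 Y11.50 E2.1772

At z = 17.4 mm: the cylinder does not reach this height (z outside [0, 17]); the 27×13.5 cube at (12, 12.5) contributes its full rectangle; the r=6.5 cylinder at (8.5, 11.5) gives a regular 16-gon of circumradius 6.5 (constant along its height); Taking the union: the regions partially overlap (shared area 8.15 mm²), so overlapping operands fuse into one piece — 1 connected region. The outline is a single polygon with 19 vertices. Extrusion per mm of travel: 0.4 × 0.12 / (π × 0.875²) = 0.019956. Accumulating E over each segment gives final E = 2.1772.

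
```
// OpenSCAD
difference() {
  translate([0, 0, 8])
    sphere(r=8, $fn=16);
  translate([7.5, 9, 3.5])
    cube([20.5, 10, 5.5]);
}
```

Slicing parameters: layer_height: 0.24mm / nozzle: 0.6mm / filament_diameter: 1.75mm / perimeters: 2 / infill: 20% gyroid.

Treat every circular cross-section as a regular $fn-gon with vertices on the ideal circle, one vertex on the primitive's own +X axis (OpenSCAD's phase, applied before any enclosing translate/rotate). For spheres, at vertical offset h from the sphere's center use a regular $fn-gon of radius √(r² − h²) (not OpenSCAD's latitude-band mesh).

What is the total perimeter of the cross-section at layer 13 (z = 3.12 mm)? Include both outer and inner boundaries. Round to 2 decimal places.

At z = 3.12 mm: the r=8 sphere contributes a regular 16-gon of circumradius √(8²−4.88²) = 6.339 (perimeter = 2·16·6.339·sin(180°/16) = 39.58 mm); the cube at (7.5, 9) is not intersected at this z (z outside [3.5, 9]); After the difference (first − rest): none of the subtracted shapes is present at this height, so the r=8 sphere is unchanged — boundary = 39.58 mm. Overall, the cross-section is a single solid region. Total boundary length (outer) = 39.58 mm.

39.58 mm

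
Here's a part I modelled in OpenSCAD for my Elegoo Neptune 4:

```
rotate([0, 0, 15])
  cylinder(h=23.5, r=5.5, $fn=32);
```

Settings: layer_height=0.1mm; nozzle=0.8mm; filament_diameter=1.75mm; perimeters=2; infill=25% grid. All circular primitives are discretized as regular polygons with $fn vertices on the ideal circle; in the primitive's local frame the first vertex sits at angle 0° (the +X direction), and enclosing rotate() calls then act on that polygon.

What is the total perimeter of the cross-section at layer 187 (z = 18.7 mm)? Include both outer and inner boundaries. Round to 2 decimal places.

34.50 mm

At z = 18.7 mm: the r=5.5 cylinder contributes a regular 32-gon of circumradius 5.5 (perimeter = 2·32·5.500·sin(180°/32) = 34.50 mm); (whole slice rotated 15° about Z — lengths, areas and connectivity unchanged). Overall, the cross-section is a single solid region. Total boundary length (outer) = 34.50 mm.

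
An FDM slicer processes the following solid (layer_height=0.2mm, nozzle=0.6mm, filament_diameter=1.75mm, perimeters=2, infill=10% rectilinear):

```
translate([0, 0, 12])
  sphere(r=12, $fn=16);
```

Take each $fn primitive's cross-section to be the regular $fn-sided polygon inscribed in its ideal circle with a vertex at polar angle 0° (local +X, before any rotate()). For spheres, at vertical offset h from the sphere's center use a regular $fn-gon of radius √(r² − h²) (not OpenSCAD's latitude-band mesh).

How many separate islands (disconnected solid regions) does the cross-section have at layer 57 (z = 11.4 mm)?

At z = 11.4 mm: the r=12 sphere slices to a regular 16-gon of circumradius 11.985 (√(r²−h²) with h=0.6 from center). Overall, the cross-section is a single solid region. Island count = 1.

1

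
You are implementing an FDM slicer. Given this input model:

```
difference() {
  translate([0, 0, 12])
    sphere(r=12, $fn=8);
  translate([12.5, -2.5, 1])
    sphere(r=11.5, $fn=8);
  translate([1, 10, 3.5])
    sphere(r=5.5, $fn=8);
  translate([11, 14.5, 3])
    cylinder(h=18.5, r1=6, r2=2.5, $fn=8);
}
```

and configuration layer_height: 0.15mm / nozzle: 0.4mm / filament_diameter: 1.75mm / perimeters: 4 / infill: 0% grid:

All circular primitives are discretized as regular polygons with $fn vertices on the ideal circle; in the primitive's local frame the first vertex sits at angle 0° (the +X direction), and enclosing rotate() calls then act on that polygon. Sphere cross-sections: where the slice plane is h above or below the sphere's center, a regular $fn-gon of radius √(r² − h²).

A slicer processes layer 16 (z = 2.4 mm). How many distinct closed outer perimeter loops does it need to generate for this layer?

1

At z = 2.4 mm: the r=12 sphere slices to a regular 8-gon of circumradius 7.200 (√(r²−h²) with h=9.6 from center); the r=11.5 sphere at (12.5, -2.5) contributes a regular 8-gon of circumradius √(11.5²−1.4²) = 11.414; the sphere at (1, 10): section is a regular 8-gon, circumradius = √(r²−h²) = √(5.5²−1.1²) = 5.389; the cone at (11, 14.5) is absent (z outside [3, 21.5]); Subtracting the remaining from the first: starting from the r=12 sphere, the r=11.5 sphere at (12.5, -2.5) partially overlaps it — only the 39.85 mm² overlap (of its 368.52 mm²) is removed, clipping the outline; the r=5.5 sphere at (1, 10) partially overlaps it — only the 7.88 mm² overlap (of its 82.14 mm²) is removed, clipping the outline — 1 connected region. The result has 1 disconnected region.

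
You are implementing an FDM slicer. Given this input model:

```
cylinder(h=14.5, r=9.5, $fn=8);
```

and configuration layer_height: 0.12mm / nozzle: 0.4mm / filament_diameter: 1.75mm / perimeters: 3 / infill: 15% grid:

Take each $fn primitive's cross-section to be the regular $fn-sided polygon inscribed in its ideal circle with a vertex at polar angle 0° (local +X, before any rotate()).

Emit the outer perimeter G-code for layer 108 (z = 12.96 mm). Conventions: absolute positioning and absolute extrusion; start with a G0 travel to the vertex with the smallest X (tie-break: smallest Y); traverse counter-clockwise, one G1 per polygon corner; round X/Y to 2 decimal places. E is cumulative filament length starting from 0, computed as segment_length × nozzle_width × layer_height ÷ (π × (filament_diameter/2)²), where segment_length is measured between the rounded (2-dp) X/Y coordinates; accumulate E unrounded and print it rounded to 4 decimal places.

G0 X-9.50 Y0.00 Z12.96
G1 X-6.72 Y-6.72 E0.1451
G1 X0.00 Y-9.50 E0.2903
G1 X6.72 Y-6.72 E0.4354
G1 X9.50 Y0.00 E0.5805
G1 X6.72 Y6.72 E0.7256
G1 X0.00 Y9.50 E0.8708
G1 X-6.72 Y6.72 E1.0159
G1 X-9.50 Y0.00 E1.1610

At z = 12.96 mm: the r=9.5 cylinder contributes a regular 8-gon of circumradius 9.5. The outline is a single polygon with 8 vertices. Extrusion per mm of travel: 0.4 × 0.12 / (π × 0.875²) = 0.019956. Accumulating E over each segment gives final E = 1.1610.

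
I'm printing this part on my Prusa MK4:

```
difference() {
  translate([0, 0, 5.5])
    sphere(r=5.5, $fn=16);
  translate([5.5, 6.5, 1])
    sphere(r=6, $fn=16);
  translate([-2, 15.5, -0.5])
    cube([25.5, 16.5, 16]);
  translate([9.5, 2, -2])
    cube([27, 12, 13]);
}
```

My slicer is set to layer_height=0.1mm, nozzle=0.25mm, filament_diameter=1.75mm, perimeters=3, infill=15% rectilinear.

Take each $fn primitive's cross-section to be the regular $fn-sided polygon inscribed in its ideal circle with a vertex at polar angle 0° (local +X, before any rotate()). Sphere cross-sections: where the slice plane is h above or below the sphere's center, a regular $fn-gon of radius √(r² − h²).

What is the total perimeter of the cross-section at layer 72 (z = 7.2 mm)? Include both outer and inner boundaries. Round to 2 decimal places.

32.65 mm

At z = 7.2 mm: the r=5.5 sphere slices to a regular 16-gon of circumradius 5.231 (√(r²−h²) with h=1.7 from center) (perimeter = 2·16·5.231·sin(180°/16) = 32.65 mm); the sphere at (5.5, 6.5) is not intersected at this z (|z−center|=6.200 > r=6); the cube at (-2, 15.5) (footprint 25.5×16.5) is included at this height (perimeter 84.00 mm); the cube at (9.5, 2) is present — its section is the full 27×12 rectangle (perimeter 78.00 mm); After the difference (first − rest): starting from the r=5.5 sphere, the 25.5×16.5 cube at (-2, 15.5) misses the remaining region (no effect); the 27×12 cube at (9.5, 2) misses the remaining region (no effect) — boundary = 32.65 mm. Overall, the cross-section is a single solid region. Total boundary length (outer) = 32.65 mm.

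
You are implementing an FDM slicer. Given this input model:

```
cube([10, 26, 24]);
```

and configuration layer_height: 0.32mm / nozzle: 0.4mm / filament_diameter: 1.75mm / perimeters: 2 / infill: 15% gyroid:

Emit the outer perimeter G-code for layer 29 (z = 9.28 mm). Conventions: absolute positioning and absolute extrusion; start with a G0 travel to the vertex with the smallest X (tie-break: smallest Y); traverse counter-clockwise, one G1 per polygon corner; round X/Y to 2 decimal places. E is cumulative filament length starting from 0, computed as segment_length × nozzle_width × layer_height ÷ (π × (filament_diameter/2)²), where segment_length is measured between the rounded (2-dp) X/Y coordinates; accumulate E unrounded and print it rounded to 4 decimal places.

G0 X0.00 Y0.00 Z9.28
G1 X10.00 Y0.00 E0.5322
G1 X10.00 Y26.00 E1.9158
G1 X0.00 Y26.00 E2.4479
G1 X0.00 Y0.00 E3.8316

At z = 9.28 mm: the cube is present — its section is the full 10×26 rectangle. The outline is a single polygon with 4 vertices. Extrusion per mm of travel: 0.4 × 0.32 / (π × 0.875²) = 0.053216. Accumulating E over each segment gives final E = 3.8316.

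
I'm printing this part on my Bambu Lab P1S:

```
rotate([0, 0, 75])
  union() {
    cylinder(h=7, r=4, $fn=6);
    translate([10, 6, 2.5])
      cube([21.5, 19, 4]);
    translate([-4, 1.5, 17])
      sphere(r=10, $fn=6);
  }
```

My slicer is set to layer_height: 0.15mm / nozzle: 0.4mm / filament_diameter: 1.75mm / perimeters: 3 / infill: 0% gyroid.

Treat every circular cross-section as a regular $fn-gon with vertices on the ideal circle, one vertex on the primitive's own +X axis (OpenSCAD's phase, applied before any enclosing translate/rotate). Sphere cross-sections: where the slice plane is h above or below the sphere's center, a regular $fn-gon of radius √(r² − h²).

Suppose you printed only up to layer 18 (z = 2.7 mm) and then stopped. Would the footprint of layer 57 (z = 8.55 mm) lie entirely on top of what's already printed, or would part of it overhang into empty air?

Compare the two slices. At z = 2.7: the r=4 cylinder gives a regular 6-gon of circumradius 4 (constant along its height) (area = (6/2)·4.000²·sin(360°/6) = 41.57 mm²); the cube at (10, 6) (footprint 21.5×19) is included at this height (area 408.50 mm²); the sphere at (-4, 1.5) is not intersected at this z (|z−center|=14.300 > r=10); Combining (union): the 2 present regions are separate (no shared area or edge), so areas and boundary lengths simply add and each stays a separate island — area = 450.07 mm²; (rotated 75° about Z; rotation is an isometry so areas/perimeters/island counts are preserved). At z = 8.55: the cylinder is absent (z outside [0, 7]); the cube at (10, 6) does not reach this height (z outside [2.5, 6.5]); the r=10 sphere at (-4, 1.5) slices to a regular 6-gon of circumradius 5.348 (√(r²−h²) with h=8.45 from center) (area = (6/2)·5.348²·sin(360°/6) = 74.30 mm²); Merging all regions: only the r=10 sphere at (-4, 1.5) is present, so the union is just that shape — area = 74.30 mm²; (rotated 75° about Z; rotation is an isometry so areas/perimeters/island counts are preserved). Checking containment: at z = 8.55 the cross-section extends beyond the z = 2.7 cross-section by about 52.63 mm².

part overhangs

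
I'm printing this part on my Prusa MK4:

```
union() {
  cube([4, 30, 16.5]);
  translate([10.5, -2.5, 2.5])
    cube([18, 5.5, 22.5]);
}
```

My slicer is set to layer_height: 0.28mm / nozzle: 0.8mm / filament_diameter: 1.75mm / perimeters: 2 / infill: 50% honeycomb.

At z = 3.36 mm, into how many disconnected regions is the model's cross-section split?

At z = 3.36 mm: the cube (footprint 4×30) is included at this height; the cube at (10.5, -2.5) (footprint 18×5.5) is included at this height; Combining (union): the 2 present regions are separate (no shared area or edge), so areas and boundary lengths simply add and each stays a separate island — 2 connected regions. The result has 2 disconnected regions.

2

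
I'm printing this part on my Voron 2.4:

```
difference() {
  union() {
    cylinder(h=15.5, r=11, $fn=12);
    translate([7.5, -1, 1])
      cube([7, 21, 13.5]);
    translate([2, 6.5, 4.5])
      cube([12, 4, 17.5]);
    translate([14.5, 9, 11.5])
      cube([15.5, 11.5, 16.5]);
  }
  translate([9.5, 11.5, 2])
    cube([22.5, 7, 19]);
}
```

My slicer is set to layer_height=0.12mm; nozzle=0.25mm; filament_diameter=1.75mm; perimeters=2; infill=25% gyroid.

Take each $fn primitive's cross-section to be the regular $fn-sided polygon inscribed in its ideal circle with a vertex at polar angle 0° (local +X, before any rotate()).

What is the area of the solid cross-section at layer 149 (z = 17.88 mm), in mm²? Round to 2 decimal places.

At z = 17.88 mm: the cylinder does not reach this height (z outside [0, 15.5]); the cube at (7.5, -1) is not intersected at this z (z outside [1, 14.5]); the 12×4 cube at (2, 6.5) contributes its full rectangle (area 48.00 mm²); the cube at (14.5, 9) (footprint 15.5×11.5) is included at this height (area 178.25 mm²); Taking the union: the 2 present regions are separate (no shared area or edge), so areas and boundary lengths simply add and each stays a separate island — area = 226.25 mm²; the cube at (9.5, 11.5) is present — its section is the full 22.5×7 rectangle (area 157.50 mm²); Taking the first minus the rest: starting from that combined region (226.25 mm²), the 22.5×7 cube at (9.5, 11.5) partially overlaps it — only the 108.50 mm² overlap (of its 157.50 mm²) is removed, clipping the outline — area = 117.75 mm². Overall, the cross-section has 3 separate islands. Net area = 117.75 mm².

117.75 mm²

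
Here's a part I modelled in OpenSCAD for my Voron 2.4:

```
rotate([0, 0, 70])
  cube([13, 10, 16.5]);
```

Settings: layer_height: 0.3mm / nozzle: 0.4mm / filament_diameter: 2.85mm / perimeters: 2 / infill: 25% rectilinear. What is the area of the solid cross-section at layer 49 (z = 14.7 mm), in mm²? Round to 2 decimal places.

130.00 mm²

At z = 14.7 mm: the cube (footprint 13×10) is included at this height (area 130.00 mm²); (rotated 70° about Z; rotation is an isometry so areas/perimeters/island counts are preserved). Overall, the cross-section is a single solid region. Net area = 130.00 mm².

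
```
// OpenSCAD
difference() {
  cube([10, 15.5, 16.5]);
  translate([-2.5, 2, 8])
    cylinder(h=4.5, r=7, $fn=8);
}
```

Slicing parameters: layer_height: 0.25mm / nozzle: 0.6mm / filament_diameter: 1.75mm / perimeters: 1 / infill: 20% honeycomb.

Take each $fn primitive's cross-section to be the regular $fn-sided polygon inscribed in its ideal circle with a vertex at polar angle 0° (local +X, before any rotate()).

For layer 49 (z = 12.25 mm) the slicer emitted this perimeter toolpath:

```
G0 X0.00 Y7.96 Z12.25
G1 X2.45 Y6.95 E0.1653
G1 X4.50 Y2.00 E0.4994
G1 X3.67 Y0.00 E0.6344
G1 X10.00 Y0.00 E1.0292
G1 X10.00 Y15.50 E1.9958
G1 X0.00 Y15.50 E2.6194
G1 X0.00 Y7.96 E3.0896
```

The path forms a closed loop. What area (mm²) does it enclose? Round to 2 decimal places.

128.39 mm²

Apply the shoelace formula to the sequence of (X, Y) vertices; enclosed area = 128.39 mm².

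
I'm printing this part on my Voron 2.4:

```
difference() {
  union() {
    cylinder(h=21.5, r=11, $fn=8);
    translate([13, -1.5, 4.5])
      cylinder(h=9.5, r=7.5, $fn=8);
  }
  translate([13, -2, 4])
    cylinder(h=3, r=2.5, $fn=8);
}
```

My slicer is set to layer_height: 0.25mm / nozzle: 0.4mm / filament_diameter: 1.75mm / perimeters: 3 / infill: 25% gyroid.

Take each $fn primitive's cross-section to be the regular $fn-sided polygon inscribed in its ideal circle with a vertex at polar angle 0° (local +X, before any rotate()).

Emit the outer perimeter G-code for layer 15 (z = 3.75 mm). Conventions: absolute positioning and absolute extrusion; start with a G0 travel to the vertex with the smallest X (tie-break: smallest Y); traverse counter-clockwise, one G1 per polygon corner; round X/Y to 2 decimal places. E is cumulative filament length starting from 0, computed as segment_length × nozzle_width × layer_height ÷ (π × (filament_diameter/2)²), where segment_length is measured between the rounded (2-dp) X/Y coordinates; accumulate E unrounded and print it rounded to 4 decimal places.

At z = 3.75 mm: the r=11 cylinder contributes a regular 8-gon of circumradius 11; the cylinder at (13, -1.5) does not reach this height (z outside [4.5, 14]); Merging all regions: only the r=11 cylinder is present, so the union is just that shape — 1 connected region; the cylinder at (13, -2) does not reach this height (z outside [4, 7]); Subtracting the remaining from the first: none of the subtracted shapes is present at this height, so the result so far is unchanged — 1 connected region. The outline is a single polygon with 8 vertices. Extrusion per mm of travel: 0.4 × 0.25 / (π × 0.875²) = 0.041575. Accumulating E over each segment gives final E = 2.8005.

G0 X-11.00 Y0.00 Z3.75
G1 X-7.78 Y-7.78 E0.3501
G1 X0.00 Y-11.00 E0.7001
G1 X7.78 Y-7.78 E1.0502
G1 X11.00 Y0.00 E1.4003
G1 X7.78 Y7.78 E1.7503
G1 X0.00 Y11.00 E2.1004
G1 X-7.78 Y7.78 E2.4504
G1 X-11.00 Y0.00 E2.8005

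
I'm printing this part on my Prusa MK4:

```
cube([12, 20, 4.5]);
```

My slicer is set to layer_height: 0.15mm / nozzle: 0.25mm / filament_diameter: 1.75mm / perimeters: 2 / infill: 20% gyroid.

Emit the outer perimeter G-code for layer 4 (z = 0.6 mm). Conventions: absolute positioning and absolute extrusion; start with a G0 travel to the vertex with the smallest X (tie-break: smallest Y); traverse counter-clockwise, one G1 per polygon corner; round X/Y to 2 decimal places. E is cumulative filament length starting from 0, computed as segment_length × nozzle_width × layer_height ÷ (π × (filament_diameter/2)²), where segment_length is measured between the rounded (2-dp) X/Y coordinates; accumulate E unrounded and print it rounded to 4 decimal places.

At z = 0.6 mm: the cube is present — its section is the full 12×20 rectangle. The outline is a single polygon with 4 vertices. Extrusion per mm of travel: 0.25 × 0.15 / (π × 0.875²) = 0.015591. Accumulating E over each segment gives final E = 0.9978.

G0 X0.00 Y0.00 Z0.60
G1 X12.00 Y0.00 E0.1871
G1 X12.00 Y20.00 E0.4989
G1 X0.00 Y20.00 E0.6860
G1 X0.00 Y0.00 E0.9978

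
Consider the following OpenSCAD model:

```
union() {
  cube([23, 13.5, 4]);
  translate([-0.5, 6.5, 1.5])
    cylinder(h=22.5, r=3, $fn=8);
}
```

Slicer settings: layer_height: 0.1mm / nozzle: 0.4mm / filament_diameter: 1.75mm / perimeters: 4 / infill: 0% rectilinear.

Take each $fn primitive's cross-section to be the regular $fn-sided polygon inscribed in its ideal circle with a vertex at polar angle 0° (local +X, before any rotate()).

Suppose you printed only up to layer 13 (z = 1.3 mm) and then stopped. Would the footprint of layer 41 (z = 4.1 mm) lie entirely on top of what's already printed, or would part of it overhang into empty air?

part overhangs

Compare the two slices. At z = 1.3: the cube is present — its section is the full 23×13.5 rectangle (area 310.50 mm²); the cylinder at (-0.5, 6.5) is absent (z outside [1.5, 24]); Combining (union): only the 23×13.5 cube is present, so the union is just that shape — area = 310.50 mm². At z = 4.1: the cube is not intersected at this z (z outside [0, 4]); the r=3 cylinder at (-0.5, 6.5) gives a regular 8-gon of circumradius 3 (constant along its height) (area = (8/2)·3.000²·sin(360°/8) = 25.46 mm²); Combining (union): only the r=3 cylinder at (-0.5, 6.5) is present, so the union is just that shape — area = 25.46 mm². Checking containment: at z = 4.1 the cross-section extends beyond the z = 1.3 cross-section by about 15.62 mm².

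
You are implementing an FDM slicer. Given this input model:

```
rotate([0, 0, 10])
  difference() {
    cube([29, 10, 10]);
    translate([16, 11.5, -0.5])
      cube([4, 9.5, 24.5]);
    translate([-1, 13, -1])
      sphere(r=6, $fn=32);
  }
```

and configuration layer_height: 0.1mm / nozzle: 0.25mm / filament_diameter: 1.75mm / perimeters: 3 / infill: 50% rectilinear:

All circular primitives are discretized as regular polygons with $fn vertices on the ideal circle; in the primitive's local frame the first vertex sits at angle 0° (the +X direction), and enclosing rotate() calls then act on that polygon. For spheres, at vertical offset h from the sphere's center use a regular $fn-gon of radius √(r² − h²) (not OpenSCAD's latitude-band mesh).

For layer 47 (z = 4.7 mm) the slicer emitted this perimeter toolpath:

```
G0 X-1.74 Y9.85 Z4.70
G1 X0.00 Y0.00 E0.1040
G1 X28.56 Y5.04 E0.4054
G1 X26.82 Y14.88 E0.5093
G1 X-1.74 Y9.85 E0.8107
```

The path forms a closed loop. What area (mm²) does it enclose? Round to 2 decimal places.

Apply the shoelace formula to the sequence of (X, Y) vertices; enclosed area = 289.93 mm².

289.93 mm²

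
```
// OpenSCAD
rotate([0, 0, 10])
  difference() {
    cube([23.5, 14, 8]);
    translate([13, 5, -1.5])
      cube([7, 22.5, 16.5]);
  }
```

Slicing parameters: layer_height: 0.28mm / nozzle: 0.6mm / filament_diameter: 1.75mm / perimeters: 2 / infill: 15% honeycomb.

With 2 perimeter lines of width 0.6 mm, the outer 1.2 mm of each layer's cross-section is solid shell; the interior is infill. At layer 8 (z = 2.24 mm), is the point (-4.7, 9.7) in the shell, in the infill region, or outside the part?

At z = 2.24 mm: the cube (footprint 23.5×14) is included at this height; the cube at (13, 5) (footprint 7×22.5) is included at this height; After the difference (first − rest): starting from the 23.5×14 cube, the 7×22.5 cube at (13, 5) partially overlaps it — only the 63.00 mm² overlap (of its 157.50 mm²) is removed, clipping the outline — 1 connected region; (rotated 10° about Z; rotation is an isometry so areas/perimeters/island counts are preserved). Overall, the cross-section is a single solid region. Undo the 10° rotation: the query point maps to (-2.944, 10.369) in the un-rotated model frame. The nearest boundary edge runs (0.00, 0.00)→(0.00, 14.00); distance from the point to it = 2.94 mm. The point is not inside any of the regions above, so it lies outside the cross-section (2.94 mm from the nearest boundary).

outside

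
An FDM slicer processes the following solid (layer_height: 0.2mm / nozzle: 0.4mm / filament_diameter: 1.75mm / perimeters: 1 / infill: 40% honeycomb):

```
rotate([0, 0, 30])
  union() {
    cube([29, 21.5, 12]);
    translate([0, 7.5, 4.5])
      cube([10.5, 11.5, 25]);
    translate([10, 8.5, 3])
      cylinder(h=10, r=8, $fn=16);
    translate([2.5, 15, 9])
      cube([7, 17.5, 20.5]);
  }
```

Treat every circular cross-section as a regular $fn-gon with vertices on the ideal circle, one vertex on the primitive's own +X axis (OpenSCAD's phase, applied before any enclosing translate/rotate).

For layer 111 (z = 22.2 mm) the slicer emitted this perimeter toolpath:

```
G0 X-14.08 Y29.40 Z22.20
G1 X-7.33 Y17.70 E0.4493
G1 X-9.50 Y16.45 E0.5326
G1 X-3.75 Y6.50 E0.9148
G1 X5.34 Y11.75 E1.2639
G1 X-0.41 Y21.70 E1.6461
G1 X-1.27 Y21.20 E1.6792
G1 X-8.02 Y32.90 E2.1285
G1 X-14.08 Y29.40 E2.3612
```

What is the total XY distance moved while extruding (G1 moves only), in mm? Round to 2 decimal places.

Sum the Euclidean lengths of each G1 segment: total = 70.99 mm.

70.99 mm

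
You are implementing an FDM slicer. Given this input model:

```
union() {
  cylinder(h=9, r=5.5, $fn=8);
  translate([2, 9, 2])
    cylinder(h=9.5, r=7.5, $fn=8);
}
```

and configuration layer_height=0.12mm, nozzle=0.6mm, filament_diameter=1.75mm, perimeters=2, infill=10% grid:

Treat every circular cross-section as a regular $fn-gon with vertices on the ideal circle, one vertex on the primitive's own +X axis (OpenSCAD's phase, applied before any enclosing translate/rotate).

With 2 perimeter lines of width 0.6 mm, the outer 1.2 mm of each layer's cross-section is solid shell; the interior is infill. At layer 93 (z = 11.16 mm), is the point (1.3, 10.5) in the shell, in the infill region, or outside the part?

infill

At z = 11.16 mm: the cylinder is not intersected at this z (z outside [0, 9]); the cylinder at (2, 9): section is a regular 8-gon, circumradius r=7.5; Merging all regions: only the r=7.5 cylinder at (2, 9) is present, so the union is just that shape — 1 connected region. Overall, the cross-section is a single solid region. The nearest boundary edge runs (2.00, 16.50)→(-3.30, 14.30); distance from the point to it = 5.28 mm. The point is inside the cross-section and 5.28 mm from the nearest boundary — more than the 1.2 mm shell width (2 × 0.6), so it's in the infill interior.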